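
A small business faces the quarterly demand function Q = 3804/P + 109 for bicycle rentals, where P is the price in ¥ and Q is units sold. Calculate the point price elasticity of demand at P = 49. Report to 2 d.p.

At P = 49, Q = 186.633.
dQ/dP = −3804/P² = -1.584.
ε = (dQ/dP)(P/Q) = (-1.584)(49/186.633).
|ε| < 1, so demand is inelastic at this price.

-0.42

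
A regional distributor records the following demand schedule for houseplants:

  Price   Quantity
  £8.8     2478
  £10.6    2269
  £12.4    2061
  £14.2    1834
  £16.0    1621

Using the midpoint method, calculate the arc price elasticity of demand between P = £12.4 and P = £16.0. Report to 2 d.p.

At P = 12.4, Q = 2061; at P = 16.0, Q = 1621.
ΔQ = -440, ΔP = 3.6. Midpoints: P̄ = 14.20, Q̄ = 1841.0.
ε = (ΔQ/ΔP)(P̄/Q̄) = (-440/3.6)(14.20/1841.0).

-0.94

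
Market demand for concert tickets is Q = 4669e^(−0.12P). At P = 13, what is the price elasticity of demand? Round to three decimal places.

At P = 13, Q = 981.125.
dQ/dP = −0.12·4669e^(−0.12P) = −0.12Q = -117.735.
ε = (dQ/dP)(P/Q) = (-117.735)(13/981.125).
|ε| > 1, so demand is elastic at this price.

-1.560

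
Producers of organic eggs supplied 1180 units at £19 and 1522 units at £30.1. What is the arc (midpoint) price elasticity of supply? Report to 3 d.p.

ΔQ = 1522 − 1180 = 342; ΔP = 30.1 − 19 = 11.1.
Midpoints: P̄ = 24.55, Q̄ = 1351.0.
ε_s = (ΔQ/ΔP)(P̄/Q̄) = (342/11.1)(24.55/1351.0).

0.560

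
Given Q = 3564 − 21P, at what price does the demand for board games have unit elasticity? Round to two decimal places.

For linear demand Q = a − bP, ε = −bP/(a − bP). |ε| = 1 when bP = a − bP, i.e. P = a/(2b).
P = 3564/(2·21) = 3564/42 = 84.8571.

84.86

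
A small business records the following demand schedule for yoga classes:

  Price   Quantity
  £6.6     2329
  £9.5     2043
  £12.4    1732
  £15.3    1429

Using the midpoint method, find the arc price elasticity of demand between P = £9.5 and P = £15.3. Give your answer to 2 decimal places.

-0.76

At P = 9.5, Q = 2043; at P = 15.3, Q = 1429.
ΔQ = -614, ΔP = 5.8. Midpoints: P̄ = 12.40, Q̄ = 1736.0.
ε = (ΔQ/ΔP)(P̄/Q̄) = (-614/5.8)(12.40/1736.0).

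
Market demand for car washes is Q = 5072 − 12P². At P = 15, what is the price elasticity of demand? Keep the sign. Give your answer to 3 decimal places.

At P = 15, Q = 2372.
dQ/dP = −24P = -360.
ε = (dQ/dP)(P/Q) = (-360)(15/2372).
|ε| > 1, so demand is elastic at this price.

-2.277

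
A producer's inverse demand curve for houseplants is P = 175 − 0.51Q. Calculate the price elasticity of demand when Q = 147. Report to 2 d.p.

-1.33

At Q = 147, P = 175 − 0.51(147) = 100.03.
dP/dQ = −0.51, so dQ/dP = 1/(−0.51) = -1.961.
ε = (dQ/dP)(P/Q) = (-1.961)(100.03/147).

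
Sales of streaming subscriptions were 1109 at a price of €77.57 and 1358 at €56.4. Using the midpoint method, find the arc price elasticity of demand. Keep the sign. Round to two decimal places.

-0.64

ΔQ = 1358 − 1109 = 249; ΔP = 56.4 − 77.57 = -21.17.
Midpoints: P̄ = 66.98, Q̄ = 1233.5.
ε = (ΔQ/ΔP)(P̄/Q̄) = (249/-21.17)(66.98/1233.5).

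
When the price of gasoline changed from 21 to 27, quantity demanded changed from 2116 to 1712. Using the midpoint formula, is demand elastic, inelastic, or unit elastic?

Arc ε ≈ -0.844.
|ε| = 0.84 < 1.

inelastic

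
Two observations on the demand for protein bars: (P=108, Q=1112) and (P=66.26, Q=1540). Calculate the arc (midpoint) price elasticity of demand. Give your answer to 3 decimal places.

-0.674

ΔQ = 1540 − 1112 = 428; ΔP = 66.26 − 108 = -41.74.
Midpoints: P̄ = 87.13, Q̄ = 1326.0.
ε = (ΔQ/ΔP)(P̄/Q̄) = (428/-41.74)(87.13/1326.0).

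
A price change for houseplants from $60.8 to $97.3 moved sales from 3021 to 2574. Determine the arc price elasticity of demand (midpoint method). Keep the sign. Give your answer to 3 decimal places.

-0.346

ΔQ = 2574 − 3021 = -447; ΔP = 97.3 − 60.8 = 36.5.
Midpoints: P̄ = 79.05, Q̄ = 2797.5.
ε = (ΔQ/ΔP)(P̄/Q̄) = (-447/36.5)(79.05/2797.5).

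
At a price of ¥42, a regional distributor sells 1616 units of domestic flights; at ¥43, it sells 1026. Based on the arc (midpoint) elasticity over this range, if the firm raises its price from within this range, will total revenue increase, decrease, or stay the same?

Arc ε = (-590/1)(42.50/1321.0) ≈ -18.982.
|ε| = 18.98 > 1, so demand is elastic. A price rise therefore reduces total revenue.

decrease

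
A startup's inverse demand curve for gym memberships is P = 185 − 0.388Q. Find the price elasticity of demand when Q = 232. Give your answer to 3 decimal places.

At Q = 232, P = 185 − 0.388(232) = 94.98.
dP/dQ = −0.388, so dQ/dP = 1/(−0.388) = -2.577.
ε = (dQ/dP)(P/Q) = (-2.577)(94.98/232).

-1.055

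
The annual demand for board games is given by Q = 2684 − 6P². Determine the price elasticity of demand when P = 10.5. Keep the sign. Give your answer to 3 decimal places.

-0.654

At P = 10.5, Q = 2022.500.
dQ/dP = −12P = -126.
ε = (dQ/dP)(P/Q) = (-126)(10.5/2022.500).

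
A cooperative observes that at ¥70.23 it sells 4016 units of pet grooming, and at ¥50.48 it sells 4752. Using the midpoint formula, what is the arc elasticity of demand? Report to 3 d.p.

ΔQ = 4752 − 4016 = 736; ΔP = 50.48 − 70.23 = -19.75.
Midpoints: P̄ = 60.36, Q̄ = 4384.0.
ε = (ΔQ/ΔP)(P̄/Q̄) = (736/-19.75)(60.36/4384.0).

-0.513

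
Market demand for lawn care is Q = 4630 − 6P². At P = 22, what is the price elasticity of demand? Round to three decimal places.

At P = 22, Q = 1726.
dQ/dP = −12P = -264.
ε = (dQ/dP)(P/Q) = (-264)(22/1726).

-3.365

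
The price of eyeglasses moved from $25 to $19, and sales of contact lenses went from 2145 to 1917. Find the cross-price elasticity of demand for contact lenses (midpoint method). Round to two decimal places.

ΔQ_x = 1917 − 2145 = -228; ΔP_y = 19 − 25 = -6.
Midpoints: P̄_y = 22.00, Q̄_x = 2031.0.
ε_xy = (ΔQ_x/ΔP_y)(P̄_y/Q̄_x) = (-228/-6)(22.00/2031.0).
ε_xy > 0, so the goods are substitutes.

0.41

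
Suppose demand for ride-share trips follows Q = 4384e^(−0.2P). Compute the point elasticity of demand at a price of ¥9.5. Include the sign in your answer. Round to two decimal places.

At P = 9.5, Q = 655.709.
dQ/dP = −0.2·4384e^(−0.2P) = −0.2Q = -131.142.
ε = (dQ/dP)(P/Q) = (-131.142)(9.5/655.709).

-1.90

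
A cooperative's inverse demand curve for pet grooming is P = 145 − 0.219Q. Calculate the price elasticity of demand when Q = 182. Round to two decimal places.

-2.64

At Q = 182, P = 145 − 0.219(182) = 105.14.
dP/dQ = −0.219, so dQ/dP = 1/(−0.219) = -4.566.
ε = (dQ/dP)(P/Q) = (-4.566)(105.14/182).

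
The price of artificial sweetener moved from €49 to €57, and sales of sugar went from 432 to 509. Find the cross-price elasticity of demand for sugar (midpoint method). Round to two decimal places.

ΔQ_x = 509 − 432 = 77; ΔP_y = 57 − 49 = 8.
Midpoints: P̄_y = 53.00, Q̄_x = 470.5.
ε_xy = (ΔQ_x/ΔP_y)(P̄_y/Q̄_x) = (77/8)(53.00/470.5).

1.08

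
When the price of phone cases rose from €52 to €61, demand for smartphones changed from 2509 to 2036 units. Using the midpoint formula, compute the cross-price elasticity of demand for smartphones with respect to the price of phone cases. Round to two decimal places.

-1.31

ΔQ_x = 2036 − 2509 = -473; ΔP_y = 61 − 52 = 9.
Midpoints: P̄_y = 56.50, Q̄_x = 2272.5.
ε_xy = (ΔQ_x/ΔP_y)(P̄_y/Q̄_x) = (-473/9)(56.50/2272.5).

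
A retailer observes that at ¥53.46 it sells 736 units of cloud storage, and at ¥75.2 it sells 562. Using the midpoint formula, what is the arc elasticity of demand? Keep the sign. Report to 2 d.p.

ΔQ = 562 − 736 = -174; ΔP = 75.2 − 53.46 = 21.74.
Midpoints: P̄ = 64.33, Q̄ = 649.0.
ε = (ΔQ/ΔP)(P̄/Q̄) = (-174/21.74)(64.33/649.0).

-0.79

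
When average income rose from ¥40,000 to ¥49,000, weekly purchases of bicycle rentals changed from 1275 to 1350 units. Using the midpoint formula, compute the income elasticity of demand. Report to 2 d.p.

0.28

ΔQ = 75, ΔI = 9000. Midpoints: Ī = 44,500, Q̄ = 1312.5.
ε_I = (ΔQ/ΔI)(Ī/Q̄) = (75/9000)(44500/1312.5).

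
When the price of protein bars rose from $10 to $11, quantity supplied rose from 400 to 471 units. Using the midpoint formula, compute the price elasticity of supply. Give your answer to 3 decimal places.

ΔQ = 471 − 400 = 71; ΔP = 11 − 10 = 1.
Midpoints: P̄ = 10.50, Q̄ = 435.5.
ε_s = (ΔQ/ΔP)(P̄/Q̄) = (71/1)(10.50/435.5).

1.712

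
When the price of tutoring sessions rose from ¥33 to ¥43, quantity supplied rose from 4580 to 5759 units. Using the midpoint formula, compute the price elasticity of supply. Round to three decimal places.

ΔQ = 5759 − 4580 = 1179; ΔP = 43 − 33 = 10.
Midpoints: P̄ = 38.00, Q̄ = 5169.5.
ε_s = (ΔQ/ΔP)(P̄/Q̄) = (1179/10)(38.00/5169.5).

0.867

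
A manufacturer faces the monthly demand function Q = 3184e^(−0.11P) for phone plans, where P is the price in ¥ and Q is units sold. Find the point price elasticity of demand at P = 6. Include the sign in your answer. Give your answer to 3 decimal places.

-0.660

At P = 6, Q = 1645.655.
dQ/dP = −0.11·3184e^(−0.11P) = −0.11Q = -181.022.
ε = (dQ/dP)(P/Q) = (-181.022)(6/1645.655).
|ε| < 1, so demand is inelastic at this price.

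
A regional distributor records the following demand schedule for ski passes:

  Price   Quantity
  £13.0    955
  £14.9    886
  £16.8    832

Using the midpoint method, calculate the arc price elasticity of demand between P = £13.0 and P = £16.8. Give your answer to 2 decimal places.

At P = 13.0, Q = 955; at P = 16.8, Q = 832.
ΔQ = -123, ΔP = 3.8. Midpoints: P̄ = 14.90, Q̄ = 893.5.
ε = (ΔQ/ΔP)(P̄/Q̄) = (-123/3.8)(14.90/893.5).

-0.54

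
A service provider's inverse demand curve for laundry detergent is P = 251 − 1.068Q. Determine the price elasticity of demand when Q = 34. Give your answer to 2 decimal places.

-5.91

At Q = 34, P = 251 − 1.068(34) = 214.69.
dP/dQ = −1.068, so dQ/dP = 1/(−1.068) = -0.936.
ε = (dQ/dP)(P/Q) = (-0.936)(214.69/34).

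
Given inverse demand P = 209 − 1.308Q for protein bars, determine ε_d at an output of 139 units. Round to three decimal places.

At Q = 139, P = 209 − 1.308(139) = 27.19.
dP/dQ = −1.308, so dQ/dP = 1/(−1.308) = -0.765.
ε = (dQ/dP)(P/Q) = (-0.765)(27.19/139).

-0.150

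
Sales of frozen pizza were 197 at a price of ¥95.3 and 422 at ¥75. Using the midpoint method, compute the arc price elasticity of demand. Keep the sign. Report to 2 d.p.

-3.05

ΔQ = 422 − 197 = 225; ΔP = 75 − 95.3 = -20.3.
Midpoints: P̄ = 85.15, Q̄ = 309.5.
ε = (ΔQ/ΔP)(P̄/Q̄) = (225/-20.3)(85.15/309.5).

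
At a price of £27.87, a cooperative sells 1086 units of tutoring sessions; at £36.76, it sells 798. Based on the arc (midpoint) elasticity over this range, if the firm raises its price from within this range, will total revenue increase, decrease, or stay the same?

Arc ε = (-288/8.89)(32.31/942.0) ≈ -1.111.
|ε| = 1.11 > 1, so demand is elastic. A price rise therefore reduces total revenue.

decrease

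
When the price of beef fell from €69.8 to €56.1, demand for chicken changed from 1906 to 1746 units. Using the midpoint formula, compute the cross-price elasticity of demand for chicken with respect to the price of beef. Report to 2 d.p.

0.40

ΔQ_x = 1746 − 1906 = -160; ΔP_y = 56.1 − 69.8 = -13.7.
Midpoints: P̄_y = 62.95, Q̄_x = 1826.0.
ε_xy = (ΔQ_x/ΔP_y)(P̄_y/Q̄_x) = (-160/-13.7)(62.95/1826.0).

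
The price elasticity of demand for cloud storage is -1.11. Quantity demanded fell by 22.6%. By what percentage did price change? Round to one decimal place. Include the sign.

20.4%

%ΔP ≈ %ΔQ / ε = (-22.6%)/(-1.11) = 20.36%.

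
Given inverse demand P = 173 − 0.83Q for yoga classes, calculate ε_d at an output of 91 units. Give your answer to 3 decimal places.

At Q = 91, P = 173 − 0.83(91) = 97.47.
dP/dQ = −0.83, so dQ/dP = 1/(−0.83) = -1.205.
ε = (dQ/dP)(P/Q) = (-1.205)(97.47/91).

-1.290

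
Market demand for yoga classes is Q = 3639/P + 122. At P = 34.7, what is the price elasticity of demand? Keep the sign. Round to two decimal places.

-0.46

At P = 34.7, Q = 226.870.
dQ/dP = −3639/P² = -3.022.
ε = (dQ/dP)(P/Q) = (-3.022)(34.7/226.870).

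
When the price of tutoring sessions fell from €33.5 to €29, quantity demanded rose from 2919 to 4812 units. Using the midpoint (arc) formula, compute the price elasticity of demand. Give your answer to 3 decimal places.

ΔQ = 4812 − 2919 = 1893; ΔP = 29 − 33.5 = -4.5.
Midpoints: P̄ = 31.25, Q̄ = 3865.5.
ε = (ΔQ/ΔP)(P̄/Q̄) = (1893/-4.5)(31.25/3865.5).

-3.401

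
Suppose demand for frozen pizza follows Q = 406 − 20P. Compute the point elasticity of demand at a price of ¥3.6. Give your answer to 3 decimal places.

At P = 3.6, Q = 334.
dQ/dP = −20.
ε = (dQ/dP)(P/Q) = (-20)(3.6/334).

-0.216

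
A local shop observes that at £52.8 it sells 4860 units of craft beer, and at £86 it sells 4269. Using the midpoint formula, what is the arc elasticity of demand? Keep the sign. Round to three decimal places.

ΔQ = 4269 − 4860 = -591; ΔP = 86 − 52.8 = 33.2.
Midpoints: P̄ = 69.40, Q̄ = 4564.5.
ε = (ΔQ/ΔP)(P̄/Q̄) = (-591/33.2)(69.40/4564.5).

-0.271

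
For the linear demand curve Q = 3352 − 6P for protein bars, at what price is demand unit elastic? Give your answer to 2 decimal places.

279.33

For linear demand Q = a − bP, ε = −bP/(a − bP). |ε| = 1 when bP = a − bP, i.e. P = a/(2b).
P = 3352/(2·6) = 3352/12 = 279.3333.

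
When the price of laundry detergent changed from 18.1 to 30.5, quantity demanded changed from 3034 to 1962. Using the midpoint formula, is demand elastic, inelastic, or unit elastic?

Arc ε ≈ -0.841.
|ε| = 0.84 < 1.

inelastic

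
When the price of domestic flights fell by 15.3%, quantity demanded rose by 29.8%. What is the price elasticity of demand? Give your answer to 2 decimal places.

-1.95

ε = %ΔQ / %ΔP = (29.8)/(-15.3) = -1.948.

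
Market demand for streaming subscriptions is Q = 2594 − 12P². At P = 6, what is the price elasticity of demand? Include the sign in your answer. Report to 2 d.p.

At P = 6, Q = 2162.
dQ/dP = −24P = -144.
ε = (dQ/dP)(P/Q) = (-144)(6/2162).

-0.40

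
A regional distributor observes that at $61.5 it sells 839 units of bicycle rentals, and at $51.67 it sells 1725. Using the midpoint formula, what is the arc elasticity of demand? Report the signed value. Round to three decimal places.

-3.978

ΔQ = 1725 − 839 = 886; ΔP = 51.67 − 61.5 = -9.83.
Midpoints: P̄ = 56.59, Q̄ = 1282.0.
ε = (ΔQ/ΔP)(P̄/Q̄) = (886/-9.83)(56.59/1282.0).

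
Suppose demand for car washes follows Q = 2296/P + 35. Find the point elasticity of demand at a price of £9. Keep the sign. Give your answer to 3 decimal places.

At P = 9, Q = 290.111.
dQ/dP = −2296/P² = -28.346.
ε = (dQ/dP)(P/Q) = (-28.346)(9/290.111).

-0.879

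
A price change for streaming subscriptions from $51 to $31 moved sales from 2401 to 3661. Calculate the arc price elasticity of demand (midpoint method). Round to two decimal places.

ΔQ = 3661 − 2401 = 1260; ΔP = 31 − 51 = -20.
Midpoints: P̄ = 41.00, Q̄ = 3031.0.
ε = (ΔQ/ΔP)(P̄/Q̄) = (1260/-20)(41.00/3031.0).

-0.85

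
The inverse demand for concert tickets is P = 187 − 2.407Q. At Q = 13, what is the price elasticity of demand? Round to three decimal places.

At Q = 13, P = 187 − 2.407(13) = 155.71.
dP/dQ = −2.407, so dQ/dP = 1/(−2.407) = -0.415.
ε = (dQ/dP)(P/Q) = (-0.415)(155.71/13).

-4.976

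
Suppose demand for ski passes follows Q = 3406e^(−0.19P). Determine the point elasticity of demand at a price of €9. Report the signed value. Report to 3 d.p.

-1.710

At P = 9, Q = 616.029.
dQ/dP = −0.19·3406e^(−0.19P) = −0.19Q = -117.045.
ε = (dQ/dP)(P/Q) = (-117.045)(9/616.029).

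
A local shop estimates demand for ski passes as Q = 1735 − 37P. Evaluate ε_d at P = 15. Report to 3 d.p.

-0.470

At P = 15, Q = 1180.
dQ/dP = −37.
ε = (dQ/dP)(P/Q) = (-37)(15/1180).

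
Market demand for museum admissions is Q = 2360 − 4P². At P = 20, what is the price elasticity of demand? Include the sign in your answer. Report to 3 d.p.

-4.211

At P = 20, Q = 760.
dQ/dP = −8P = -160.
ε = (dQ/dP)(P/Q) = (-160)(20/760).
|ε| > 1, so demand is elastic at this price.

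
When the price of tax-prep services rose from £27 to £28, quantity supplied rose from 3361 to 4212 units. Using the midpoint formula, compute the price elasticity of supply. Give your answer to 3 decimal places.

ΔQ = 4212 − 3361 = 851; ΔP = 28 − 27 = 1.
Midpoints: P̄ = 27.50, Q̄ = 3786.5.
ε_s = (ΔQ/ΔP)(P̄/Q̄) = (851/1)(27.50/3786.5).

6.181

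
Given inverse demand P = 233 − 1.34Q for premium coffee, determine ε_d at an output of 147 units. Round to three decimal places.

At Q = 147, P = 233 − 1.34(147) = 36.02.
dP/dQ = −1.34, so dQ/dP = 1/(−1.34) = -0.746.
ε = (dQ/dP)(P/Q) = (-0.746)(36.02/147).

-0.183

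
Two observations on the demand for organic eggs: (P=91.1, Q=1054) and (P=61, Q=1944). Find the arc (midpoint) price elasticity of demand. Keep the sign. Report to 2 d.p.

-1.50

ΔQ = 1944 − 1054 = 890; ΔP = 61 − 91.1 = -30.1.
Midpoints: P̄ = 76.05, Q̄ = 1499.0.
ε = (ΔQ/ΔP)(P̄/Q̄) = (890/-30.1)(76.05/1499.0).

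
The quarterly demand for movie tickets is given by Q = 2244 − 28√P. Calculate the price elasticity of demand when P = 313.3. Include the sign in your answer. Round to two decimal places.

At P = 313.3, Q = 1748.392.
dQ/dP = −28/(2√P) = -0.791.
ε = (dQ/dP)(P/Q) = (-0.791)(313.3/1748.392).
|ε| < 1, so demand is inelastic at this price.

-0.14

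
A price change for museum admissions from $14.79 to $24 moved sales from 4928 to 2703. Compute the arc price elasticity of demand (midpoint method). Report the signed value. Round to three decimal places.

ΔQ = 2703 − 4928 = -2225; ΔP = 24 − 14.79 = 9.21.
Midpoints: P̄ = 19.39, Q̄ = 3815.5.
ε = (ΔQ/ΔP)(P̄/Q̄) = (-2225/9.21)(19.39/3815.5).

-1.228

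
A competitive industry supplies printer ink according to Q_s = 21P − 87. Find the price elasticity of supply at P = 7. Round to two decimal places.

At P = 7, Q_s = 60.
dQ_s/dP = 21.
ε_s = (dQ_s/dP)(P/Q_s) = (21)(7/60).

2.45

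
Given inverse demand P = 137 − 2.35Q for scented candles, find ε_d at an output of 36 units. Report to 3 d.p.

-0.619

At Q = 36, P = 137 − 2.35(36) = 52.40.
dP/dQ = −2.35, so dQ/dP = 1/(−2.35) = -0.426.
ε = (dQ/dP)(P/Q) = (-0.426)(52.40/36).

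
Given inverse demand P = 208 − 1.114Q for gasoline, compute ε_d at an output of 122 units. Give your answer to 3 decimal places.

-0.530

At Q = 122, P = 208 − 1.114(122) = 72.09.
dP/dQ = −1.114, so dQ/dP = 1/(−1.114) = -0.898.
ε = (dQ/dP)(P/Q) = (-0.898)(72.09/122).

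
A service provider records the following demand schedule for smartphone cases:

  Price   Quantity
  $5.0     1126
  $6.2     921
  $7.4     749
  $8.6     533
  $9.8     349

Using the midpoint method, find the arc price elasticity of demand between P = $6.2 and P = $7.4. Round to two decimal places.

-1.17

At P = 6.2, Q = 921; at P = 7.4, Q = 749.
ΔQ = -172, ΔP = 1.2. Midpoints: P̄ = 6.80, Q̄ = 835.0.
ε = (ΔQ/ΔP)(P̄/Q̄) = (-172/1.2)(6.80/835.0).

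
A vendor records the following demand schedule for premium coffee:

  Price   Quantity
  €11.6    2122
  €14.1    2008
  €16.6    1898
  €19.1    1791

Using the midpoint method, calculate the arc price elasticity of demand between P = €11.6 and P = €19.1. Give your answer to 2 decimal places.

At P = 11.6, Q = 2122; at P = 19.1, Q = 1791.
ΔQ = -331, ΔP = 7.5. Midpoints: P̄ = 15.35, Q̄ = 1956.5.
ε = (ΔQ/ΔP)(P̄/Q̄) = (-331/7.5)(15.35/1956.5).

-0.35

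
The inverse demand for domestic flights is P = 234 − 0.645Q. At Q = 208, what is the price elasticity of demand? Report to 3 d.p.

At Q = 208, P = 234 − 0.645(208) = 99.84.
dP/dQ = −0.645, so dQ/dP = 1/(−0.645) = -1.550.
ε = (dQ/dP)(P/Q) = (-1.550)(99.84/208).

-0.744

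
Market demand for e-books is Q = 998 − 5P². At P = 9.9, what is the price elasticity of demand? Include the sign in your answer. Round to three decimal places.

At P = 9.9, Q = 507.950.
dQ/dP = −10P = -99.
ε = (dQ/dP)(P/Q) = (-99)(9.9/507.950).

-1.930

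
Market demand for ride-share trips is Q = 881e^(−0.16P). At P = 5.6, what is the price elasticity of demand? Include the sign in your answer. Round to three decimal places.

At P = 5.6, Q = 359.623.
dQ/dP = −0.16·881e^(−0.16P) = −0.16Q = -57.540.
ε = (dQ/dP)(P/Q) = (-57.540)(5.6/359.623).

-0.896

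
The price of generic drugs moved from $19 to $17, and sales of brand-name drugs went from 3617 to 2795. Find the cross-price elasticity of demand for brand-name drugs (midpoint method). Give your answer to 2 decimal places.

2.31

ΔQ_x = 2795 − 3617 = -822; ΔP_y = 17 − 19 = -2.
Midpoints: P̄_y = 18.00, Q̄_x = 3206.0.
ε_xy = (ΔQ_x/ΔP_y)(P̄_y/Q̄_x) = (-822/-2)(18.00/3206.0).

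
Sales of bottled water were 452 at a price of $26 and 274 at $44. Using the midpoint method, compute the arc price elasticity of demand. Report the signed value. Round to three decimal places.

-0.953

ΔQ = 274 − 452 = -178; ΔP = 44 − 26 = 18.
Midpoints: P̄ = 35.00, Q̄ = 363.0.
ε = (ΔQ/ΔP)(P̄/Q̄) = (-178/18)(35.00/363.0).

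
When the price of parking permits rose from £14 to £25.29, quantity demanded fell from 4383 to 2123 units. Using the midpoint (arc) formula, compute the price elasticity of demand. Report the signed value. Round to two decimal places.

ΔQ = 2123 − 4383 = -2260; ΔP = 25.29 − 14 = 11.29.
Midpoints: P̄ = 19.64, Q̄ = 3253.0.
ε = (ΔQ/ΔP)(P̄/Q̄) = (-2260/11.29)(19.64/3253.0).

-1.21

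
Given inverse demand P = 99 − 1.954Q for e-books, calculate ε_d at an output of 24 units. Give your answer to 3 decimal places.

At Q = 24, P = 99 − 1.954(24) = 52.10.
dP/dQ = −1.954, so dQ/dP = 1/(−1.954) = -0.512.
ε = (dQ/dP)(P/Q) = (-0.512)(52.10/24).

-1.111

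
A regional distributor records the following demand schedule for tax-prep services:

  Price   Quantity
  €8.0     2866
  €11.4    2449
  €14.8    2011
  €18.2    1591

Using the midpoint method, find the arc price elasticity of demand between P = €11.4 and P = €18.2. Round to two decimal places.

-0.92

At P = 11.4, Q = 2449; at P = 18.2, Q = 1591.
ΔQ = -858, ΔP = 6.8. Midpoints: P̄ = 14.80, Q̄ = 2020.0.
ε = (ΔQ/ΔP)(P̄/Q̄) = (-858/6.8)(14.80/2020.0).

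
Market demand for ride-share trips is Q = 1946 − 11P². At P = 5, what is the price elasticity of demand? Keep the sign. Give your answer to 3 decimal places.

-0.329

At P = 5, Q = 1671.
dQ/dP = −22P = -110.
ε = (dQ/dP)(P/Q) = (-110)(5/1671).
|ε| < 1, so demand is inelastic at this price.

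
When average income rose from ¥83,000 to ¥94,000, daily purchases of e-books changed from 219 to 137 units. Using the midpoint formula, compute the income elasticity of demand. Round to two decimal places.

-3.71

ΔQ = -82, ΔI = 11000. Midpoints: Ī = 88,500, Q̄ = 178.0.
ε_I = (ΔQ/ΔI)(Ī/Q̄) = (-82/11000)(88500/178.0).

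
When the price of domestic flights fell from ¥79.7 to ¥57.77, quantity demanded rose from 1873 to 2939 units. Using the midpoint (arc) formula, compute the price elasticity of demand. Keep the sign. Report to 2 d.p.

-1.39

ΔQ = 2939 − 1873 = 1066; ΔP = 57.77 − 79.7 = -21.93.
Midpoints: P̄ = 68.73, Q̄ = 2406.0.
ε = (ΔQ/ΔP)(P̄/Q̄) = (1066/-21.93)(68.73/2406.0).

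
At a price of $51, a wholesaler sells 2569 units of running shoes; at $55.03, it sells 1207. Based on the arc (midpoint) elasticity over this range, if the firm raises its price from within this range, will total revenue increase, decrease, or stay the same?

Arc ε = (-1362/4.03)(53.02/1888.0) ≈ -9.490.
|ε| = 9.49 > 1, so demand is elastic. A price rise therefore reduces total revenue.

decrease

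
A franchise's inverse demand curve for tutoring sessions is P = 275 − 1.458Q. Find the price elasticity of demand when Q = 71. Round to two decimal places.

-1.66

At Q = 71, P = 275 − 1.458(71) = 171.48.
dP/dQ = −1.458, so dQ/dP = 1/(−1.458) = -0.686.
ε = (dQ/dP)(P/Q) = (-0.686)(171.48/71).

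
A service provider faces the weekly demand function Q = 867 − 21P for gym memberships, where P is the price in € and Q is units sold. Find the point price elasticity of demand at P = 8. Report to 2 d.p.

-0.24

At P = 8, Q = 699.
dQ/dP = −21.
ε = (dQ/dP)(P/Q) = (-21)(8/699).
|ε| < 1, so demand is inelastic at this price.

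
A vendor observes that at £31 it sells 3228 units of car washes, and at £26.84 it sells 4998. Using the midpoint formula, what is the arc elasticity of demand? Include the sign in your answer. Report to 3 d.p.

ΔQ = 4998 − 3228 = 1770; ΔP = 26.84 − 31 = -4.16.
Midpoints: P̄ = 28.92, Q̄ = 4113.0.
ε = (ΔQ/ΔP)(P̄/Q̄) = (1770/-4.16)(28.92/4113.0).

-2.992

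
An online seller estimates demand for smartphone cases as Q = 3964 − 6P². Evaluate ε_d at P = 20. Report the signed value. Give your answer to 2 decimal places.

At P = 20, Q = 1564.
dQ/dP = −12P = -240.
ε = (dQ/dP)(P/Q) = (-240)(20/1564).
|ε| > 1, so demand is elastic at this price.

-3.07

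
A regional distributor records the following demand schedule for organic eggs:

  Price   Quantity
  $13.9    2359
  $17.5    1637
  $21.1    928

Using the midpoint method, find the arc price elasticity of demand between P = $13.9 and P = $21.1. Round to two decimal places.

-2.12

At P = 13.9, Q = 2359; at P = 21.1, Q = 928.
ΔQ = -1431, ΔP = 7.2. Midpoints: P̄ = 17.50, Q̄ = 1643.5.
ε = (ΔQ/ΔP)(P̄/Q̄) = (-1431/7.2)(17.50/1643.5).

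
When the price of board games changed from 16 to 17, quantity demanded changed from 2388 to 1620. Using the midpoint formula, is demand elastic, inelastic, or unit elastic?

elastic

Arc ε ≈ -6.323.
|ε| = 6.32 > 1.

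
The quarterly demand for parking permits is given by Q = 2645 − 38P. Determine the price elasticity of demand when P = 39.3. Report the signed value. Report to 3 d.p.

-1.297

At P = 39.3, Q = 1151.600.
dQ/dP = −38.
ε = (dQ/dP)(P/Q) = (-38)(39.3/1151.600).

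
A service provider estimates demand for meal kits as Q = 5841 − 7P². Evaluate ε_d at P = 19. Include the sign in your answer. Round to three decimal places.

At P = 19, Q = 3314.
dQ/dP = −14P = -266.
ε = (dQ/dP)(P/Q) = (-266)(19/3314).

-1.525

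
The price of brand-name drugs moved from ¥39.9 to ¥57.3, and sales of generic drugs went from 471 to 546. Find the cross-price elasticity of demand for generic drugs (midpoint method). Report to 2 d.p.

ΔQ_x = 546 − 471 = 75; ΔP_y = 57.3 − 39.9 = 17.4.
Midpoints: P̄_y = 48.60, Q̄_x = 508.5.
ε_xy = (ΔQ_x/ΔP_y)(P̄_y/Q̄_x) = (75/17.4)(48.60/508.5).
ε_xy > 0, so the goods are substitutes.

0.41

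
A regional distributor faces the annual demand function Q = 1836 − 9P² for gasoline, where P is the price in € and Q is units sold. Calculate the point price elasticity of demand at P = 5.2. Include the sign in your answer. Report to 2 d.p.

At P = 5.2, Q = 1592.640.
dQ/dP = −18P = -93.600.
ε = (dQ/dP)(P/Q) = (-93.600)(5.2/1592.640).
|ε| < 1, so demand is inelastic at this price.

-0.31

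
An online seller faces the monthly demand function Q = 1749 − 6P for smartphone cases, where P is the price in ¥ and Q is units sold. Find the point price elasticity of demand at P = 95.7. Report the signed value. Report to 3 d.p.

At P = 95.7, Q = 1174.800.
dQ/dP = −6.
ε = (dQ/dP)(P/Q) = (-6)(95.7/1174.800).

-0.489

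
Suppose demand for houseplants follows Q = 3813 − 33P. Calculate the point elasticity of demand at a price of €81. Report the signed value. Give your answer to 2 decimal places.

-2.34

At P = 81, Q = 1140.
dQ/dP = −33.
ε = (dQ/dP)(P/Q) = (-33)(81/1140).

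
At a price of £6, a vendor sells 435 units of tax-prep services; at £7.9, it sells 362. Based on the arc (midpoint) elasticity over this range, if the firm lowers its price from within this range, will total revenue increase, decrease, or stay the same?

decrease

Arc ε = (-73/1.9)(6.95/398.5) ≈ -0.670.
|ε| = 0.67 < 1, so demand is inelastic. A price cut therefore reduces total revenue.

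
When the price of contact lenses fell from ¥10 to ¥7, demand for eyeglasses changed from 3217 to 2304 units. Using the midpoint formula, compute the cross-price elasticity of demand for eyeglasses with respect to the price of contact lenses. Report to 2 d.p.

ΔQ_x = 2304 − 3217 = -913; ΔP_y = 7 − 10 = -3.
Midpoints: P̄_y = 8.50, Q̄_x = 2760.5.
ε_xy = (ΔQ_x/ΔP_y)(P̄_y/Q̄_x) = (-913/-3)(8.50/2760.5).
ε_xy > 0, so the goods are substitutes.

0.94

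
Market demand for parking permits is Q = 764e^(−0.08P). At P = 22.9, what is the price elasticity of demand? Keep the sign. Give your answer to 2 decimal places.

At P = 22.9, Q = 122.311.
dQ/dP = −0.08·764e^(−0.08P) = −0.08Q = -9.785.
ε = (dQ/dP)(P/Q) = (-9.785)(22.9/122.311).

-1.83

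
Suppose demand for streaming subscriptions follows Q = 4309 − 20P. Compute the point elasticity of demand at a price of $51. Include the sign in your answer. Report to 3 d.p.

-0.310

At P = 51, Q = 3289.
dQ/dP = −20.
ε = (dQ/dP)(P/Q) = (-20)(51/3289).
|ε| < 1, so demand is inelastic at this price.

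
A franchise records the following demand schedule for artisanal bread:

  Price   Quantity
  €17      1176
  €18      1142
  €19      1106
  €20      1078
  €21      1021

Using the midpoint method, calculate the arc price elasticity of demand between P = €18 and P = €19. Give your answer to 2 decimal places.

-0.59

At P = 18, Q = 1142; at P = 19, Q = 1106.
ΔQ = -36, ΔP = 1. Midpoints: P̄ = 18.50, Q̄ = 1124.0.
ε = (ΔQ/ΔP)(P̄/Q̄) = (-36/1)(18.50/1124.0).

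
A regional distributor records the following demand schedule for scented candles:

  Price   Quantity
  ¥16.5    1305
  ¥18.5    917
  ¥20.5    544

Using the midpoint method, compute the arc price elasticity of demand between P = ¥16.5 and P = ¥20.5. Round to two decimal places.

At P = 16.5, Q = 1305; at P = 20.5, Q = 544.
ΔQ = -761, ΔP = 4.0. Midpoints: P̄ = 18.50, Q̄ = 924.5.
ε = (ΔQ/ΔP)(P̄/Q̄) = (-761/4.0)(18.50/924.5).

-3.81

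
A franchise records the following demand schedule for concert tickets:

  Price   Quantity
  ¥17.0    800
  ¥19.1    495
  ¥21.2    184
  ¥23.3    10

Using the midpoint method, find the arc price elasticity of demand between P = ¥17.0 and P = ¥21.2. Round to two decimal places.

At P = 17.0, Q = 800; at P = 21.2, Q = 184.
ΔQ = -616, ΔP = 4.2. Midpoints: P̄ = 19.10, Q̄ = 492.0.
ε = (ΔQ/ΔP)(P̄/Q̄) = (-616/4.2)(19.10/492.0).

-5.69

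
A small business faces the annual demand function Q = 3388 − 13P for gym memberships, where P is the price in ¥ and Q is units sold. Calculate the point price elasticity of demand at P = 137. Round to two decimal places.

-1.11

At P = 137, Q = 1607.
dQ/dP = −13.
ε = (dQ/dP)(P/Q) = (-13)(137/1607).
|ε| > 1, so demand is elastic at this price.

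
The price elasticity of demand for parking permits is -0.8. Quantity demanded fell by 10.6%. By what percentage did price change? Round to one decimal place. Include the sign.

%ΔP ≈ %ΔQ / ε = (-10.6%)/(-0.8) = 13.25%.

13.3%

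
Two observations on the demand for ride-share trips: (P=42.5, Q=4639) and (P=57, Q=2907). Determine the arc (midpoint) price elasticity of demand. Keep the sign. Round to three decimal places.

ΔQ = 2907 − 4639 = -1732; ΔP = 57 − 42.5 = 14.5.
Midpoints: P̄ = 49.75, Q̄ = 3773.0.
ε = (ΔQ/ΔP)(P̄/Q̄) = (-1732/14.5)(49.75/3773.0).

-1.575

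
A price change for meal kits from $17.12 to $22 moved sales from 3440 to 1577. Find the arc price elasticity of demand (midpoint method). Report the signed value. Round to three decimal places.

-2.977

ΔQ = 1577 − 3440 = -1863; ΔP = 22 − 17.12 = 4.88.
Midpoints: P̄ = 19.56, Q̄ = 2508.5.
ε = (ΔQ/ΔP)(P̄/Q̄) = (-1863/4.88)(19.56/2508.5).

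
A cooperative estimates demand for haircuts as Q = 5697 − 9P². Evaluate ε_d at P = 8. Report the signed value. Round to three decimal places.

-0.225

At P = 8, Q = 5121.
dQ/dP = −18P = -144.
ε = (dQ/dP)(P/Q) = (-144)(8/5121).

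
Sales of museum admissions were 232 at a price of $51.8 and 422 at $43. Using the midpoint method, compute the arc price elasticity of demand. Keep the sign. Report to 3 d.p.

-3.130

ΔQ = 422 − 232 = 190; ΔP = 43 − 51.8 = -8.8.
Midpoints: P̄ = 47.40, Q̄ = 327.0.
ε = (ΔQ/ΔP)(P̄/Q̄) = (190/-8.8)(47.40/327.0).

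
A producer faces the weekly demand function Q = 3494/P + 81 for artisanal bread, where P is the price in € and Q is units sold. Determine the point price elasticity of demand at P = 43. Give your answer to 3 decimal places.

At P = 43, Q = 162.256.
dQ/dP = −3494/P² = -1.890.
ε = (dQ/dP)(P/Q) = (-1.890)(43/162.256).

-0.501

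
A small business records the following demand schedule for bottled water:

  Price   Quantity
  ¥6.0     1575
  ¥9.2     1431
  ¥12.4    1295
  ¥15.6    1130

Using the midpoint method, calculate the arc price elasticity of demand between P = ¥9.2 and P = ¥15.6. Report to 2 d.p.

-0.46

At P = 9.2, Q = 1431; at P = 15.6, Q = 1130.
ΔQ = -301, ΔP = 6.4. Midpoints: P̄ = 12.40, Q̄ = 1280.5.
ε = (ΔQ/ΔP)(P̄/Q̄) = (-301/6.4)(12.40/1280.5).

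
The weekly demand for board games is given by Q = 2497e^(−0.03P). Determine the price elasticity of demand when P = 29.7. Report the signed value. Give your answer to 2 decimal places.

-0.89

At P = 29.7, Q = 1024.383.
dQ/dP = −0.03·2497e^(−0.03P) = −0.03Q = -30.731.
ε = (dQ/dP)(P/Q) = (-30.731)(29.7/1024.383).
|ε| < 1, so demand is inelastic at this price.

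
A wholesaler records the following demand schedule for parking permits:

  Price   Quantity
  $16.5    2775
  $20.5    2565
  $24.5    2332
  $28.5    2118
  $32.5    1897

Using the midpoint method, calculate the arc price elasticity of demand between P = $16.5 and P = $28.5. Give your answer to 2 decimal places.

At P = 16.5, Q = 2775; at P = 28.5, Q = 2118.
ΔQ = -657, ΔP = 12.0. Midpoints: P̄ = 22.50, Q̄ = 2446.5.
ε = (ΔQ/ΔP)(P̄/Q̄) = (-657/12.0)(22.50/2446.5).

-0.50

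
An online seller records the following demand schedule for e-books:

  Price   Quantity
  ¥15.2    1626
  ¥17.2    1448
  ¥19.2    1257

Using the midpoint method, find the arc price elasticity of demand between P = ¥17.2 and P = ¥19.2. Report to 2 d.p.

-1.29

At P = 17.2, Q = 1448; at P = 19.2, Q = 1257.
ΔQ = -191, ΔP = 2.0. Midpoints: P̄ = 18.20, Q̄ = 1352.5.
ε = (ΔQ/ΔP)(P̄/Q̄) = (-191/2.0)(18.20/1352.5).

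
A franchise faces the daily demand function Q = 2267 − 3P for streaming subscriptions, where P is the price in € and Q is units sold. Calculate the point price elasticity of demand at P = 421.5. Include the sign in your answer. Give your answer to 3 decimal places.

-1.261

At P = 421.5, Q = 1002.500.
dQ/dP = −3.
ε = (dQ/dP)(P/Q) = (-3)(421.5/1002.500).
|ε| > 1, so demand is elastic at this price.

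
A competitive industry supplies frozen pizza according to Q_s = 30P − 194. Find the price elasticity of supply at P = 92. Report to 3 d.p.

At P = 92, Q_s = 2566.
dQ_s/dP = 30.
ε_s = (dQ_s/dP)(P/Q_s) = (30)(92/2566).

1.076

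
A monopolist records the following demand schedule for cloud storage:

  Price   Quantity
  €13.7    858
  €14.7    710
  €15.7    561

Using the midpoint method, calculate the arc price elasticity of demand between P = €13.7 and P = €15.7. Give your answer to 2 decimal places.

At P = 13.7, Q = 858; at P = 15.7, Q = 561.
ΔQ = -297, ΔP = 2.0. Midpoints: P̄ = 14.70, Q̄ = 709.5.
ε = (ΔQ/ΔP)(P̄/Q̄) = (-297/2.0)(14.70/709.5).

-3.08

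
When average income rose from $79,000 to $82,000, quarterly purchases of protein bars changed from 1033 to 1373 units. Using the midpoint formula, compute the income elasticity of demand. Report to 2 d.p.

7.58

ΔQ = 340, ΔI = 3000. Midpoints: Ī = 80,500, Q̄ = 1203.0.
ε_I = (ΔQ/ΔI)(Ī/Q̄) = (340/3000)(80500/1203.0).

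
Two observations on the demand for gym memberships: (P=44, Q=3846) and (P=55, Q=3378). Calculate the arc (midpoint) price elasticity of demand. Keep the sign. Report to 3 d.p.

-0.583

ΔQ = 3378 − 3846 = -468; ΔP = 55 − 44 = 11.
Midpoints: P̄ = 49.50, Q̄ = 3612.0.
ε = (ΔQ/ΔP)(P̄/Q̄) = (-468/11)(49.50/3612.0).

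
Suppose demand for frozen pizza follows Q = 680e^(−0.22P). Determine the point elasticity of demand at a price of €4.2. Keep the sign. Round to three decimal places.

-0.924

At P = 4.2, Q = 269.911.
dQ/dP = −0.22·680e^(−0.22P) = −0.22Q = -59.380.
ε = (dQ/dP)(P/Q) = (-59.380)(4.2/269.911).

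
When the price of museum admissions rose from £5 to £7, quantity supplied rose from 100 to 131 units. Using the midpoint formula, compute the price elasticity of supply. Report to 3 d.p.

0.805

ΔQ = 131 − 100 = 31; ΔP = 7 − 5 = 2.
Midpoints: P̄ = 6.00, Q̄ = 115.5.
ε_s = (ΔQ/ΔP)(P̄/Q̄) = (31/2)(6.00/115.5).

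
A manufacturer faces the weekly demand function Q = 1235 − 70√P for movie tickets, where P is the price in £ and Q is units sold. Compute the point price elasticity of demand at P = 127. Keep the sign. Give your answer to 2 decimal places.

At P = 127, Q = 446.140.
dQ/dP = −70/(2√P) = -3.106.
ε = (dQ/dP)(P/Q) = (-3.106)(127/446.140).

-0.88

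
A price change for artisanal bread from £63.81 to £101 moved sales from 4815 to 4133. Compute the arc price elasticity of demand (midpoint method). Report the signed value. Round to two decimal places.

ΔQ = 4133 − 4815 = -682; ΔP = 101 − 63.81 = 37.19.
Midpoints: P̄ = 82.41, Q̄ = 4474.0.
ε = (ΔQ/ΔP)(P̄/Q̄) = (-682/37.19)(82.41/4474.0).

-0.34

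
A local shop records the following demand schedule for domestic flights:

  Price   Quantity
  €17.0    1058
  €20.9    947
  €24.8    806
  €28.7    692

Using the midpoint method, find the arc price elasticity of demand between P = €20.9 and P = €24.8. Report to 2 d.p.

At P = 20.9, Q = 947; at P = 24.8, Q = 806.
ΔQ = -141, ΔP = 3.9. Midpoints: P̄ = 22.85, Q̄ = 876.5.
ε = (ΔQ/ΔP)(P̄/Q̄) = (-141/3.9)(22.85/876.5).

-0.94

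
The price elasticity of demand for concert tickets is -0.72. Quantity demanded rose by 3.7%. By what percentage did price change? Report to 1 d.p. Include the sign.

%ΔP ≈ %ΔQ / ε = (3.7%)/(-0.72) = -5.14%.

-5.1%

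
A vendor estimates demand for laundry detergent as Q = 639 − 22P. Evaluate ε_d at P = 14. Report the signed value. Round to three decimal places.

At P = 14, Q = 331.
dQ/dP = −22.
ε = (dQ/dP)(P/Q) = (-22)(14/331).
|ε| < 1, so demand is inelastic at this price.

-0.931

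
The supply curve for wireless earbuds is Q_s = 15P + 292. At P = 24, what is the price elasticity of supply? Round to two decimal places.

At P = 24, Q_s = 652.
dQ_s/dP = 15.
ε_s = (dQ_s/dP)(P/Q_s) = (15)(24/652).

0.55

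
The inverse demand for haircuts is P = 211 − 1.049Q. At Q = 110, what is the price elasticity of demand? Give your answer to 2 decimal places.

-0.83

At Q = 110, P = 211 − 1.049(110) = 95.61.
dP/dQ = −1.049, so dQ/dP = 1/(−1.049) = -0.953.
ε = (dQ/dP)(P/Q) = (-0.953)(95.61/110).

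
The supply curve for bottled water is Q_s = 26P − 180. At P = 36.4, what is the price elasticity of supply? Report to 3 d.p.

1.235

At P = 36.4, Q_s = 766.40.
dQ_s/dP = 26.
ε_s = (dQ_s/dP)(P/Q_s) = (26)(36.4/766.40).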